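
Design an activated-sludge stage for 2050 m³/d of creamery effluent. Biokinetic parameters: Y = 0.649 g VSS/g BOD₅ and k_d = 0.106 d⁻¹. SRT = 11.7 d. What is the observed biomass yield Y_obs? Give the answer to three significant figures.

Correct the yield for decay: Y_obs = Y/(1 + k_d θ_c) = 0.649 / (1 + 0.106 × 11.7) = 0.649 / 2.240 = 0.2897.

Y_obs ≈ 0.290 g VSS/g BOD₅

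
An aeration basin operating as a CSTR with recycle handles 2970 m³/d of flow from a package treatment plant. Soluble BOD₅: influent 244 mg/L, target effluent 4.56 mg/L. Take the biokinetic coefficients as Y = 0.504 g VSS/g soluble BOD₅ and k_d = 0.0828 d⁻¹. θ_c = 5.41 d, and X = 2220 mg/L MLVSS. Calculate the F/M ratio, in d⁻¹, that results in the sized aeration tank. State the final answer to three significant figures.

Steady-state biomass mass balance: V·X·(1 + k_d·θ_c) = Y·Q·(S₀ − S)·θ_c, so V = 0.504 × 2970 × (244 − 4.56) × 5.41 / [2220 × (1 + 0.0828 × 5.41)] = 1.94×10^6 / 3214 = 603.2 m³.
F/M = applied load / biomass = Q·S₀/(V·X) = 2970 × 244 / (603.2 × 2220) = 0.5412 d⁻¹.

F/M ≈ 0.541 d⁻¹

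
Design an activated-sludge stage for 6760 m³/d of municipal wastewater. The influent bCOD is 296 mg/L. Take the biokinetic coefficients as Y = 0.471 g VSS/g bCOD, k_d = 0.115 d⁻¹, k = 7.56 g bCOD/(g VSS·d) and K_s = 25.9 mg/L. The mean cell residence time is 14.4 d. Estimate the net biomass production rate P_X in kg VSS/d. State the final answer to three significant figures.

Effluent substrate depends only on kinetics and SRT: S = K_s(1 + k_d θ_c) / [θ_c(Yk − k_d) − 1] = 25.9 × (1 + 0.115 × 14.4) / [14.4 × (0.471 × 7.56 − 0.115) − 1] = 68.79 / 48.62 = 1.415 mg/L.
Observed yield with endogenous decay: Y_obs = Y / (1 + k_d·θ_c) = 0.471 / (1 + 0.115 × 14.4) = 0.471 / 2.656 = 0.1773 g VSS/g bCOD.
ΔS = 296 − 1.41 = 294.6 mg/L, so the substrate removal rate is 6760 × 294.6/1000 = 1991 kg bCOD/d.
Net biomass production P_X = Y_obs × Q·(S₀ − S) = 0.1773 × 1991 = 353.1 kg VSS/d.

P_X ≈ 353 kg VSS/d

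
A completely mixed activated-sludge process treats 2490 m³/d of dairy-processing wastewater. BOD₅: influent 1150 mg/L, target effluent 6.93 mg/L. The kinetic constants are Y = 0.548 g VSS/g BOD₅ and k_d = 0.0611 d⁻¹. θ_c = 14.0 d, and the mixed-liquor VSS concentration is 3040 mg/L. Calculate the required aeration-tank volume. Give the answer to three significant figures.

Rearranging the biomass balance for a CMAS with decay, V = Y·Q·ΔS·θ_c / [X·(1+k_d θ_c)] = 0.548 × 2490 × (1150 − 6.93) × 14.0 / [3040 × (1 + 0.0611 × 14.0)] = 2.18×10^7 / 5640 = 3871 m³.

V ≈ 3870 m³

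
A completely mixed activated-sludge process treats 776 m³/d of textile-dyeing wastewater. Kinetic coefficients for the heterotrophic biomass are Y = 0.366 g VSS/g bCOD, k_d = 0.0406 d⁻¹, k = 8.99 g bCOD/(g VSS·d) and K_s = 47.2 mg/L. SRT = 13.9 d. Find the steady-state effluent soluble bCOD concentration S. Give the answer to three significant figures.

S ≈ 1.67 mg/L

Effluent substrate depends only on kinetics and SRT: S = K_s(1 + k_d θ_c) / [θ_c(Yk − k_d) − 1] = 47.2 × (1 + 0.0406 × 13.9) / [13.9 × (0.366 × 8.99 − 0.0406) − 1] = 73.84 / 44.17 = 1.672 mg/L.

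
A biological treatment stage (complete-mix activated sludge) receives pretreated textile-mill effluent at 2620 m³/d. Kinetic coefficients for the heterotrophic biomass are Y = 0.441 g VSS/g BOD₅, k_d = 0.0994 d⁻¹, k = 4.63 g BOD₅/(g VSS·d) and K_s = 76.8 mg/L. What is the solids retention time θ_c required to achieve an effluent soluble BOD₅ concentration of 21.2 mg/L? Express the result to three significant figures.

At the target effluent, Y k S/(K_s+S) = 0.441×4.63×21.2/98.00 = 0.4417 d⁻¹.
θ_c = 1/(μ − k_d) = 1/(0.4417 − 0.0994) = 1/0.3423 = 2.921 d.

θ_c ≈ 2.92 d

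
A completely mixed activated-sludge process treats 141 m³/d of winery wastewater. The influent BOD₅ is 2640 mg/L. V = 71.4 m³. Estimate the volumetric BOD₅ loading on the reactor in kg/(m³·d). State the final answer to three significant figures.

L_v ≈ 5.21 kg BOD₅/(m³·d)

L_v = Q S₀ / V = 141 × 2640 × 10⁻³ / 71.40 = 5.213 kg/(m³·d).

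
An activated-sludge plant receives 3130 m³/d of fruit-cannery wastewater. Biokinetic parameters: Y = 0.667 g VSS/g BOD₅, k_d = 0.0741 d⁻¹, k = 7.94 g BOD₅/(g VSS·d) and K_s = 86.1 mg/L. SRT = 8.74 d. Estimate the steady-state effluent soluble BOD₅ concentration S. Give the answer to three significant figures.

Effluent substrate depends only on kinetics and SRT: S = K_s(1 + k_d θ_c) / [θ_c(Yk − k_d) − 1] = 86.1 × (1 + 0.0741 × 8.74) / [8.74 × (0.667 × 7.94 − 0.0741) − 1] = 141.9 / 44.64 = 3.178 mg/L.

S ≈ 3.18 mg/L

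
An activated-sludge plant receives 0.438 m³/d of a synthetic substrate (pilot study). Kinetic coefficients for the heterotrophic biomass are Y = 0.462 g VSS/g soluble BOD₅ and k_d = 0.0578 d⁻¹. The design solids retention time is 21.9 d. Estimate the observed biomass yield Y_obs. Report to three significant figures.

The observed yield is Y_obs = Y/(1 + k_d·θ_c) = 0.462 / (1 + 0.0578 × 21.9) = 0.462 / 2.266 = 0.2039 g VSS per g soluble BOD₅ removed.

Y_obs ≈ 0.204 g VSS/g soluble BOD₅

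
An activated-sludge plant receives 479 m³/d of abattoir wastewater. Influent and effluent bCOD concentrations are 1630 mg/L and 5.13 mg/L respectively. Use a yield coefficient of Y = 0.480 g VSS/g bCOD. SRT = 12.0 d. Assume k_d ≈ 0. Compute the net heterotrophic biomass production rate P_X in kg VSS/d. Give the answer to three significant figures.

No decay correction is needed, so Y_obs = Y = 0.480.
ΔS = 1630 − 5.13 = 1625 mg/L, so the substrate removal rate is 479 × 1625/1000 = 778.3 kg bCOD/d.
P_X = Y_obs · Q(S₀ − S) = 0.4800 × 778.3 = 373.6 kg VSS/d.

P_X ≈ 374 kg VSS/d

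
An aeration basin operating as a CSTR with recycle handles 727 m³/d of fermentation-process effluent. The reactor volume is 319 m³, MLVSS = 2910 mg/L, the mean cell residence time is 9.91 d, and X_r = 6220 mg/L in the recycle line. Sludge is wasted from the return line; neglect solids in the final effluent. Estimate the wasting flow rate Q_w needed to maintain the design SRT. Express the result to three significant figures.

Q_w ≈ 15.1 m³/d

Q_w = (V·X)/(θ_c X_r) = 319.0 × 2910 / (9.91 × 6220) = 15.06 m³/d.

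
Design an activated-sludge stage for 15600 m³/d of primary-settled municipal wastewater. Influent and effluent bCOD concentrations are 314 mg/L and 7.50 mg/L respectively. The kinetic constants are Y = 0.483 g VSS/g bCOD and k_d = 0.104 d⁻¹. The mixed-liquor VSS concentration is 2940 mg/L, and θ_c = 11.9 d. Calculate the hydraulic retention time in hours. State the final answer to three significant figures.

Steady-state biomass mass balance: V·X·(1 + k_d·θ_c) = Y·Q·(S₀ − S)·θ_c, so V = 0.483 × 15600 × (314 − 7.50) × 11.9 / [2940 × (1 + 0.104 × 11.9)] = 2.75×10^7 / 6579 = 4178 m³.
Hydraulic retention time τ = V/Q = 4178 / 15600 = 0.2678 d = 6.427 h.

τ ≈ 6.43 h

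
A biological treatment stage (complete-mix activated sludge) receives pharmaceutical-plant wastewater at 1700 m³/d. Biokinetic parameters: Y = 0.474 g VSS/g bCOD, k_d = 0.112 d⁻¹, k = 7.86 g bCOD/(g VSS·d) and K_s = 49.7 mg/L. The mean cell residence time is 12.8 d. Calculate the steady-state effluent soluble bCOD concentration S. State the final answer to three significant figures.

S ≈ 2.67 mg/L

Effluent substrate depends only on kinetics and SRT: S = K_s(1 + k_d θ_c) / [θ_c(Yk − k_d) − 1] = 49.7 × (1 + 0.112 × 12.8) / [12.8 × (0.474 × 7.86 − 0.112) − 1] = 120.9 / 45.25 = 2.673 mg/L.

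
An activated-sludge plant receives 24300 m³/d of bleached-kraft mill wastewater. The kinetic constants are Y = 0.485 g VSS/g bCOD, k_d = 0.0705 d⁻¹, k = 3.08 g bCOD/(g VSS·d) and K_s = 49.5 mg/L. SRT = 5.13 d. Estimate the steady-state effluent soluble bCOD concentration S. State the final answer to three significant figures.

Effluent substrate depends only on kinetics and SRT: S = K_s(1 + k_d θ_c) / [θ_c(Yk − k_d) − 1] = 49.5 × (1 + 0.0705 × 5.13) / [5.13 × (0.485 × 3.08 − 0.0705) − 1] = 67.40 / 6.302 = 10.70 mg/L.

S ≈ 10.7 mg/L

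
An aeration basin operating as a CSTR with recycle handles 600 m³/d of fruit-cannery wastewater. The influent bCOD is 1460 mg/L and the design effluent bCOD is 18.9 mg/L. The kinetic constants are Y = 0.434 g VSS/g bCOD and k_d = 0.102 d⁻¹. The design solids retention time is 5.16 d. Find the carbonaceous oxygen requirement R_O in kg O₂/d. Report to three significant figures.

R_O ≈ 516 kg O₂/d

Observed yield with endogenous decay: Y_obs = Y / (1 + k_d·θ_c) = 0.434 / (1 + 0.102 × 5.16) = 0.434 / 1.526 = 0.2843 g VSS/g bCOD.
Mass of bCOD removed per day: Q(S₀ − S) = 600 × 1441 g/m³ = 864.7 kg/d.
Biomass synthesised: P_X = Y_obs × 864.7 = 245.9 kg VSS/d.
R_O = Q·(S₀ − S) − 1.42·P_X = 864.7 − 1.42 × 245.9 = 515.5 kg O₂/d.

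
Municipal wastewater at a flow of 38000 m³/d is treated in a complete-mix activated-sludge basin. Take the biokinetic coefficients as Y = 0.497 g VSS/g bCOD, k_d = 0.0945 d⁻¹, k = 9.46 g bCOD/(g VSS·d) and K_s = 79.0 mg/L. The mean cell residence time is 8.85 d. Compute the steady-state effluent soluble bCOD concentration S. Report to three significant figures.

S ≈ 3.65 mg/L

Effluent substrate depends only on kinetics and SRT: S = K_s(1 + k_d θ_c) / [θ_c(Yk − k_d) − 1] = 79.0 × (1 + 0.0945 × 8.85) / [8.85 × (0.497 × 9.46 − 0.0945) − 1] = 145.1 / 39.77 = 3.647 mg/L.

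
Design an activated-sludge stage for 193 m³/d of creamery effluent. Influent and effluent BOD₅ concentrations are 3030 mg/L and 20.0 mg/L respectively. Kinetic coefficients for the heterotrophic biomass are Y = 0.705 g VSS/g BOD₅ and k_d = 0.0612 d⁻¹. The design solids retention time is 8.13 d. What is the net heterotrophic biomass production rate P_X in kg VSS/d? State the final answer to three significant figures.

Correct the yield for decay: Y_obs = Y/(1 + k_d θ_c) = 0.705 / (1 + 0.0612 × 8.13) = 0.705 / 1.498 = 0.4708.
Substrate removed = Q·(S₀ − S) = 193 m³/d × (3030 − 20.0) g/m³ = 5.81×10^5 g/d = 580.9 kg/d.
Biomass produced: P_X = Y_obs·Q·ΔS = 0.4708 × 580.9 ≈ 273.5 kg VSS/d.

P_X ≈ 273 kg VSS/d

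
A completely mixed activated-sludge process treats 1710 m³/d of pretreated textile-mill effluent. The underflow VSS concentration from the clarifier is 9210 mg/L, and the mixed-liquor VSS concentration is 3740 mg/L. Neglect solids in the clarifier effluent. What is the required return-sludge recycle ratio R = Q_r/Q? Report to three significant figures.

R ≈ 0.684

Mass balance around the secondary clarifier (neglecting effluent solids): R = X / (X_r − X) = 3740 / (9210 − 3740) = 0.6837.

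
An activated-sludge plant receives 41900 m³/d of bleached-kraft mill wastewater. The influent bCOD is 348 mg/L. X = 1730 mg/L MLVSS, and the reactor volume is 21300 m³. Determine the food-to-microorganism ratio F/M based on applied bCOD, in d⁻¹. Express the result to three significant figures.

F/M = applied load / biomass = Q·S₀/(V·X) = 41900 × 348 / (21300 × 1730) = 0.3957 d⁻¹.

F/M ≈ 0.396 d⁻¹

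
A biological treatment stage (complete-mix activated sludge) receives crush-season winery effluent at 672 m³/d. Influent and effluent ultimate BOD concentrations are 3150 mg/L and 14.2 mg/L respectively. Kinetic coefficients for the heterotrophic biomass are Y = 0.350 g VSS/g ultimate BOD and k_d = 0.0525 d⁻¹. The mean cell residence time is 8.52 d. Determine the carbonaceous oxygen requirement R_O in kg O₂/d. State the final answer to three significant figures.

The observed yield is Y_obs = Y/(1 + k_d·θ_c) = 0.350 / (1 + 0.0525 × 8.52) = 0.350 / 1.447 = 0.2418 g VSS per g ultimate BOD removed.
ΔS = 3150 − 14.2 = 3136 mg/L, so the substrate removal rate is 672 × 3136/1000 = 2107 kg ultimate BOD/d.
Biomass synthesised: P_X = Y_obs × 2107 = 509.6 kg VSS/d.
R_O = Q·(S₀ − S) − 1.42·P_X = 2107 − 1.42 × 509.6 = 1384 kg O₂/d.

R_O ≈ 1380 kg O₂/d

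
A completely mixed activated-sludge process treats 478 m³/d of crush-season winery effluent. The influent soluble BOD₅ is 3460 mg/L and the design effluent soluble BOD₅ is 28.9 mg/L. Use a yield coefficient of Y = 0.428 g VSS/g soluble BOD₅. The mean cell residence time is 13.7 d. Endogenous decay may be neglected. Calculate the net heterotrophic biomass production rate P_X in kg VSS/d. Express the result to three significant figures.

P_X ≈ 702 kg VSS/d

With endogenous decay neglected, the observed yield equals the true yield: Y_obs = Y = 0.428 g VSS/g soluble BOD₅.
Mass of soluble BOD₅ removed per day: Q(S₀ − S) = 478 × 3431 g/m³ = 1640 kg/d.
Net biomass production P_X = Y_obs × Q·(S₀ − S) = 0.4280 × 1640 = 701.9 kg VSS/d.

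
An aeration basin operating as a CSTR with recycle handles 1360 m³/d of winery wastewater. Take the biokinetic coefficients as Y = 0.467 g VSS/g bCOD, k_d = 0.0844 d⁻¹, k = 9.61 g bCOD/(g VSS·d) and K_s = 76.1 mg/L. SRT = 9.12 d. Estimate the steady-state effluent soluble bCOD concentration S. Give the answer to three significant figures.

S ≈ 3.44 mg/L

From the Monod/SRT balance for a CMAS, S = K_s·(1+k_d θ_c)/[θ_c·(Y k − k_d) − 1] = 76.1 × (1 + 0.0844 × 9.12) / [9.12 × (0.467 × 9.61 − 0.0844) − 1] = 134.7 / 39.16 = 3.439 mg/L.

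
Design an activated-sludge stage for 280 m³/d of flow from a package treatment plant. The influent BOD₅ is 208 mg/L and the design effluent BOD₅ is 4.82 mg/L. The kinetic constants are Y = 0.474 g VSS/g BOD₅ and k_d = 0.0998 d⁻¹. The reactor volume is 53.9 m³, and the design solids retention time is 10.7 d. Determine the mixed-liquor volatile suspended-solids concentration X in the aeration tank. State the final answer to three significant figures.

X ≈ 2590 mg/L

Solving the biomass balance for X: X = Y Q (S₀−S) θ_c / [V (1+k_d θ_c)] = 0.474 × 280 × (208 − 4.82) × 10.7 / [53.9 × (1 + 0.0998 × 10.7)] = 2589 mg/L.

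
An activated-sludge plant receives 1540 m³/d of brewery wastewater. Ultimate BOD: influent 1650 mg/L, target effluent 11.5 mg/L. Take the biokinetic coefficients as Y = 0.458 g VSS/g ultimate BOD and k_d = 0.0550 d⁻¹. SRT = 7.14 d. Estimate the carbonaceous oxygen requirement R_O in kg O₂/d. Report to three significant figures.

Correct the yield for decay: Y_obs = Y/(1 + k_d θ_c) = 0.458 / (1 + 0.0550 × 7.14) = 0.458 / 1.393 = 0.3289.
Substrate removed = Q·(S₀ − S) = 1540 m³/d × (1650 − 11.5) g/m³ = 2.52×10^6 g/d = 2523 kg/d.
P_X = Y_obs·Q·(S₀ − S) = 0.3289 × 2523 = 829.8 kg VSS/d.
R_O = Q·ΔS − 1.42 P_X = 2523 − 1178 = 1345 kg O₂/d.

R_O ≈ 1340 kg O₂/d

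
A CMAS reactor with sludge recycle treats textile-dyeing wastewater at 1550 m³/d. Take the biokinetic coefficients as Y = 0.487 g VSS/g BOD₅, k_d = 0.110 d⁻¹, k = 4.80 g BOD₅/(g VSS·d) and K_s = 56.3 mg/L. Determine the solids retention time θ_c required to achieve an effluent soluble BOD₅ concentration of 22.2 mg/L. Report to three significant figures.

At the target effluent, Y k S/(K_s+S) = 0.487×4.80×22.2/78.50 = 0.6611 d⁻¹.
1/θ_c = 0.6611 − 0.110 = 0.5511 d⁻¹, so θ_c = 1.815 d.

θ_c ≈ 1.81 d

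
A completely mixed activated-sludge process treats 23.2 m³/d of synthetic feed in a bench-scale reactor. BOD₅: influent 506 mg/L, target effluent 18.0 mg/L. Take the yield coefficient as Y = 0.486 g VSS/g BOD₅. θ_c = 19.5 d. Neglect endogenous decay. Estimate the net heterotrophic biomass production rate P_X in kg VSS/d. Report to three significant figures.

With endogenous decay neglected, the observed yield equals the true yield: Y_obs = Y = 0.486 g VSS/g BOD₅.
Q·(S₀ − S) = 23.2 × (506 − 18.0) × 10⁻³ = 11.32 kg/d removed.
Biomass produced: P_X = Y_obs·Q·ΔS = 0.4860 × 11.32 ≈ 5.502 kg VSS/d.

P_X ≈ 5.50 kg VSS/d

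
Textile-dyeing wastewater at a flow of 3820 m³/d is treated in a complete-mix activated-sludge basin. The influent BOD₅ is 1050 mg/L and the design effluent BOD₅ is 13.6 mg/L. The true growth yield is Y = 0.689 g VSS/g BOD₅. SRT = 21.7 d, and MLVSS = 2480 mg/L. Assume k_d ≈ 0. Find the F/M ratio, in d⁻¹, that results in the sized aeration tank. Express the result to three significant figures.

F/M ≈ 0.0678 d⁻¹

Biomass mass balance (decay neglected): V·X = Y·Q·(S₀ − S)·θ_c, so V = 0.689 × 3820 × (1050 − 13.6) × 21.7 / 2480 = 23868 m³.
F/M = Q·S₀ / (V·X) = 3820 × 1050 / (23868 × 2480) = 0.06776 g BOD₅·(g VSS·d)⁻¹.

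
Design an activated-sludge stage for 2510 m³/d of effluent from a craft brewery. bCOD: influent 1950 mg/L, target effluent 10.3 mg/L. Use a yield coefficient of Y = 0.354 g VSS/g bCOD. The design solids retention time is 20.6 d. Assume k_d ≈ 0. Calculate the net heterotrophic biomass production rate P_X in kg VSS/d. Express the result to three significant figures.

With endogenous decay neglected, the observed yield equals the true yield: Y_obs = Y = 0.354 g VSS/g bCOD.
Mass of bCOD removed per day: Q(S₀ − S) = 2510 × 1940 g/m³ = 4869 kg/d.
Biomass produced: P_X = Y_obs·Q·ΔS = 0.3540 × 4869 ≈ 1724 kg VSS/d.

P_X ≈ 1720 kg VSS/d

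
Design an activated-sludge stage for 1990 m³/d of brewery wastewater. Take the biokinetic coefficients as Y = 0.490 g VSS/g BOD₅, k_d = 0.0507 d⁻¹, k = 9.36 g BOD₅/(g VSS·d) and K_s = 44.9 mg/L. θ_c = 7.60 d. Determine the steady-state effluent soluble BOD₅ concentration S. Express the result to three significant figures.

Effluent substrate depends only on kinetics and SRT: S = K_s(1 + k_d θ_c) / [θ_c(Yk − k_d) − 1] = 44.9 × (1 + 0.0507 × 7.60) / [7.60 × (0.490 × 9.36 − 0.0507) − 1] = 62.20 / 33.47 = 1.858 mg/L.

S ≈ 1.86 mg/L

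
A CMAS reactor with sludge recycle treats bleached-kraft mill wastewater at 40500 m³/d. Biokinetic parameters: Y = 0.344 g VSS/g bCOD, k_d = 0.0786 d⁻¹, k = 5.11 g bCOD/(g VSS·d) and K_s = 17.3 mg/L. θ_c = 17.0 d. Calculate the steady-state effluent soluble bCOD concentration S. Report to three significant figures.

From the Monod/SRT balance for a CMAS, S = K_s·(1+k_d θ_c)/[θ_c·(Y k − k_d) − 1] = 17.3 × (1 + 0.0786 × 17.0) / [17.0 × (0.344 × 5.11 − 0.0786) − 1] = 40.42 / 27.55 = 1.467 mg/L.

S ≈ 1.47 mg/L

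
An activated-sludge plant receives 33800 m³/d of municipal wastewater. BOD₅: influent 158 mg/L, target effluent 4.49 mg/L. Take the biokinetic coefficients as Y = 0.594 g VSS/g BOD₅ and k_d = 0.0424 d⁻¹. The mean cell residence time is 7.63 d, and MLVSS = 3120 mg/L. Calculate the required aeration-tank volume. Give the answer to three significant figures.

V ≈ 5690 m³

Steady-state biomass mass balance: V·X·(1 + k_d·θ_c) = Y·Q·(S₀ − S)·θ_c, so V = 0.594 × 33800 × (158 − 4.49) × 7.63 / [3120 × (1 + 0.0424 × 7.63)] = 2.35×10^7 / 4129 = 5695 m³.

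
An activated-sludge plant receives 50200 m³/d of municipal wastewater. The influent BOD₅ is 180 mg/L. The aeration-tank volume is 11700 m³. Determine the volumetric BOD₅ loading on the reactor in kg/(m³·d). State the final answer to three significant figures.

Applied BOD₅ load per unit volume = Q·S₀/V = (50200 × 180/1000)/11700 = 0.7723 kg BOD₅·m⁻³·d⁻¹.

L_v ≈ 0.772 kg BOD₅/(m³·d)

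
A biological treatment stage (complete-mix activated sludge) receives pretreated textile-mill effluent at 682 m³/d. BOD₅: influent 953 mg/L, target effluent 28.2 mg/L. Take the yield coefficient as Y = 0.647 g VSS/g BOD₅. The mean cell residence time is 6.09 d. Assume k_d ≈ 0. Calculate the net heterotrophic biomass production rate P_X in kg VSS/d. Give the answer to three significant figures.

P_X ≈ 408 kg VSS/d

With endogenous decay neglected, the observed yield equals the true yield: Y_obs = Y = 0.647 g VSS/g BOD₅.
Substrate removed = Q·(S₀ − S) = 682 m³/d × (953 − 28.2) g/m³ = 6.31×10^5 g/d = 630.7 kg/d.
P_X = Y_obs · Q(S₀ − S) = 0.6470 × 630.7 = 408.1 kg VSS/d.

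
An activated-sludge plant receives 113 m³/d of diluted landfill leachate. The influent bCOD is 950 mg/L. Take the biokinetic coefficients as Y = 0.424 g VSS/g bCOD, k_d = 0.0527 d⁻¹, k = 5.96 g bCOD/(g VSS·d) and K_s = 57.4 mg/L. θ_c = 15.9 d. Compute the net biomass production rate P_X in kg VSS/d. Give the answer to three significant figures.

For a completely mixed reactor with recycle the Lawrence–McCarty relation gives S = K_s·(1 + k_d·θ_c) / [θ_c·(Y·k − k_d) − 1] = 57.4 × (1 + 0.0527 × 15.9) / [15.9 × (0.424 × 5.96 − 0.0527) − 1] = 105.5 / 38.34 = 2.751 mg/L.
Correct the yield for decay: Y_obs = Y/(1 + k_d θ_c) = 0.424 / (1 + 0.0527 × 15.9) = 0.424 / 1.838 = 0.2307.
Substrate removed = Q·(S₀ − S) = 113 m³/d × (950 − 2.75) g/m³ = 1.07×10^5 g/d = 107.0 kg/d.
Biomass produced: P_X = Y_obs·Q·ΔS = 0.2307 × 107.0 ≈ 24.69 kg VSS/d.

P_X ≈ 24.7 kg VSS/d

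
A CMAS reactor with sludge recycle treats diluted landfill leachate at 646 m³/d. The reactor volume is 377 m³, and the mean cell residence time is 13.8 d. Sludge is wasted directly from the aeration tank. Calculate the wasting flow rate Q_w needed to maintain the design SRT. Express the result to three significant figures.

Q_w ≈ 27.3 m³/d

With mixed-liquor wasting, θ_c = V/Q_w, so Q_w = V/θ_c = 377.0/13.8 = 27.32 m³/d.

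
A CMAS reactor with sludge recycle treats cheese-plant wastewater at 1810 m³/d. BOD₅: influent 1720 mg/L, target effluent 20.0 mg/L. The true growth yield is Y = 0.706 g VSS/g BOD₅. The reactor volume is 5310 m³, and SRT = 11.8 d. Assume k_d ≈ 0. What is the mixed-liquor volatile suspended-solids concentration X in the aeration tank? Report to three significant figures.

X ≈ 4830 mg/L

From V·X = Y·Q·(S₀ − S)·θ_c (decay neglected): X = 0.706 × 1810 × (1720 − 20.0) × 11.8 / 5310 = 4827 mg/L.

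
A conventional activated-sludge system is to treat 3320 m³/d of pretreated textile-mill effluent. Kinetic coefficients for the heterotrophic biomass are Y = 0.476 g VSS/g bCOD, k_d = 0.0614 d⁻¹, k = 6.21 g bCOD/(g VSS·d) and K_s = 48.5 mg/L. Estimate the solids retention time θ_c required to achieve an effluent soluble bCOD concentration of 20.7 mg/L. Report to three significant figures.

From 1/θ_c = Y·k·S/(K_s + S) − k_d: Y·k·S/(K_s+S) = 0.476 × 6.21 × 20.7 / (48.5 + 20.7) = 0.8842 d⁻¹.
1/θ_c = 0.8842 − 0.0614 = 0.8228 d⁻¹, so θ_c = 1.215 d.

θ_c ≈ 1.22 d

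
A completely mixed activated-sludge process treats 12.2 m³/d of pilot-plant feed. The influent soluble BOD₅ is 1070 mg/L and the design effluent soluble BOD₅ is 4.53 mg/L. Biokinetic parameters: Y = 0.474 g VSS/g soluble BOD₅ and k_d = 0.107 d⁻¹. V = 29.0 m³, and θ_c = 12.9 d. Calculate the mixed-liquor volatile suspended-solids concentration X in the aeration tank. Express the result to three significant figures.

From V·X·(1 + k_d·θ_c) = Y·Q·(S₀ − S)·θ_c: X = 0.474 × 12.2 × (1070 − 4.53) × 12.9 / [29.0 × (1 + 0.107 × 12.9)] = 1151 mg/L.

X ≈ 1150 mg/L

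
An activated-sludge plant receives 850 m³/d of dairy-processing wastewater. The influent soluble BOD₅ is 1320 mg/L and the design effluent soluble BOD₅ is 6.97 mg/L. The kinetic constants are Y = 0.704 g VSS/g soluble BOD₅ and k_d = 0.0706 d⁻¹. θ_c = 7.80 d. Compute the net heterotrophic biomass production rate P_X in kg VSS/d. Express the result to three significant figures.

P_X ≈ 507 kg VSS/d

Correct the yield for decay: Y_obs = Y/(1 + k_d θ_c) = 0.704 / (1 + 0.0706 × 7.80) = 0.704 / 1.551 = 0.4540.
Mass of soluble BOD₅ removed per day: Q(S₀ − S) = 850 × 1313 g/m³ = 1116 kg/d.
P_X = Y_obs · Q(S₀ − S) = 0.4540 × 1116 = 506.7 kg VSS/d.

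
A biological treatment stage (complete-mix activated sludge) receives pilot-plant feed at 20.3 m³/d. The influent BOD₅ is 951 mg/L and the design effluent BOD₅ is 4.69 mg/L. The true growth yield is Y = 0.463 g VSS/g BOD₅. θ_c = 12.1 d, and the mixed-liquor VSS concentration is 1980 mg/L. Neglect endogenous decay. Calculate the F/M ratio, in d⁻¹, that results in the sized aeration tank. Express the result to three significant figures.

F/M ≈ 0.179 d⁻¹

V·X = Y·Q·ΔS·θ_c gives V = 0.463 × 20.3 × (951 − 4.69) × 12.1 / 1980 = 54.35 m³.
Food-to-microorganism ratio F/M = Q S₀ / (V X) = 20.3 × 951 / (54.35 × 1980) = 0.1794 d⁻¹.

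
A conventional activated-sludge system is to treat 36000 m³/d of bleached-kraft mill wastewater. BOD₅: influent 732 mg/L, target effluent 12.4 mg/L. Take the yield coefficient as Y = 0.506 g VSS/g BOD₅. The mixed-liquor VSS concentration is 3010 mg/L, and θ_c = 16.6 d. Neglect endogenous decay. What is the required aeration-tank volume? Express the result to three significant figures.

V ≈ 72300 m³

Biomass mass balance (decay neglected): V·X = Y·Q·(S₀ − S)·θ_c, so V = 0.506 × 36000 × (732 − 12.4) × 16.6 / 3010 = 72291 m³.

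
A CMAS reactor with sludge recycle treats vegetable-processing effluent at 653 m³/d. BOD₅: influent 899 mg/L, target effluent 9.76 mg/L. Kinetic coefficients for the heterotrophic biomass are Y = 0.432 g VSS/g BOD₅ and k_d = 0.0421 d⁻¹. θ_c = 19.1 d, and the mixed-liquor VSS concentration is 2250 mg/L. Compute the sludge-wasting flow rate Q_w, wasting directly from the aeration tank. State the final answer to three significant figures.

Steady-state biomass mass balance: V·X·(1 + k_d·θ_c) = Y·Q·(S₀ − S)·θ_c, so V = 0.432 × 653 × (899 − 9.76) × 19.1 / [2250 × (1 + 0.0421 × 19.1)] = 4.79×10^6 / 4059 = 1180 m³.
For wasting at MLVSS concentration, Q_w = V/θ_c = 1180/19.1 = 61.80 m³/d.

Q_w ≈ 61.8 m³/d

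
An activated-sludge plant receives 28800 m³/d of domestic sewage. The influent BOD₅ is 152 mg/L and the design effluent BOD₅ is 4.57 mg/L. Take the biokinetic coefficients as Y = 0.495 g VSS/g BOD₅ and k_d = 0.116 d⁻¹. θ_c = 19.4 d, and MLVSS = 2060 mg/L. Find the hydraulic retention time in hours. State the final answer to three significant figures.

τ ≈ 5.07 h

Steady-state biomass mass balance: V·X·(1 + k_d·θ_c) = Y·Q·(S₀ − S)·θ_c, so V = 0.495 × 28800 × (152 − 4.57) × 19.4 / [2060 × (1 + 0.116 × 19.4)] = 4.08×10^7 / 6696 = 6089 m³.
HRT = V/Q = 6089 m³ / 28800 m³·d⁻¹ = 0.2114 d × 24 = 5.075 h.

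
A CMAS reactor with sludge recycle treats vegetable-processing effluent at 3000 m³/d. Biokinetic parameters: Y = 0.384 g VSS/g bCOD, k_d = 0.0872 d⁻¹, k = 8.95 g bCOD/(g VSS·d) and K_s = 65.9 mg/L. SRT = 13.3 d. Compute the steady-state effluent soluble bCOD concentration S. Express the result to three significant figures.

S ≈ 3.27 mg/L

Effluent substrate depends only on kinetics and SRT: S = K_s(1 + k_d θ_c) / [θ_c(Yk − k_d) − 1] = 65.9 × (1 + 0.0872 × 13.3) / [13.3 × (0.384 × 8.95 − 0.0872) − 1] = 142.3 / 43.55 = 3.268 mg/L.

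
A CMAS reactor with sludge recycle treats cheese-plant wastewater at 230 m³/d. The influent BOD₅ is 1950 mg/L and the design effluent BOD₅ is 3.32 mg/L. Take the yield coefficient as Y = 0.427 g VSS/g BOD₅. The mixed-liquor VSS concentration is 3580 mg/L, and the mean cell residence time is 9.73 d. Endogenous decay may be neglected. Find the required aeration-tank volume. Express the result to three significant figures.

With k_d = 0 the design equation reduces to V = Y Q (S₀−S) θ_c / X = 0.427 × 230 × (1950 − 3.32) × 9.73 / 3580 = 519.6 m³.

V ≈ 520 m³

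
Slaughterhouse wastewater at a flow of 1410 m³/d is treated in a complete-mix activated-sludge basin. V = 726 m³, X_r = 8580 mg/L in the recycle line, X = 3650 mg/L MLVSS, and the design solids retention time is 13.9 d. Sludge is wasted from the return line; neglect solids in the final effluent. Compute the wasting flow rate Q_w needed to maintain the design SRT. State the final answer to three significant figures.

Wasting from the return line (neglecting effluent solids): Q_w = V·X / (θ_c·X_r) = 726.0 × 3650 / (13.9 × 8580) = 22.22 m³/d.

Q_w ≈ 22.2 m³/d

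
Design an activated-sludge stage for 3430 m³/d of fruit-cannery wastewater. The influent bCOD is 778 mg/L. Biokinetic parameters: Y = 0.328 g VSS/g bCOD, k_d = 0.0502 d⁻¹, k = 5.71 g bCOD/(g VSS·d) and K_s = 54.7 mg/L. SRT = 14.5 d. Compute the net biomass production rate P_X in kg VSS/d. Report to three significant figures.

P_X ≈ 504 kg VSS/d

Effluent substrate depends only on kinetics and SRT: S = K_s(1 + k_d θ_c) / [θ_c(Yk − k_d) − 1] = 54.7 × (1 + 0.0502 × 14.5) / [14.5 × (0.328 × 5.71 − 0.0502) − 1] = 94.52 / 25.43 = 3.717 mg/L.
The observed yield is Y_obs = Y/(1 + k_d·θ_c) = 0.328 / (1 + 0.0502 × 14.5) = 0.328 / 1.728 = 0.1898 g VSS per g bCOD removed.
Substrate removed = Q·(S₀ − S) = 3430 m³/d × (778 − 3.72) g/m³ = 2.66×10^6 g/d = 2656 kg/d.
Net biomass production P_X = Y_obs × Q·(S₀ − S) = 0.1898 × 2656 = 504.1 kg VSS/d.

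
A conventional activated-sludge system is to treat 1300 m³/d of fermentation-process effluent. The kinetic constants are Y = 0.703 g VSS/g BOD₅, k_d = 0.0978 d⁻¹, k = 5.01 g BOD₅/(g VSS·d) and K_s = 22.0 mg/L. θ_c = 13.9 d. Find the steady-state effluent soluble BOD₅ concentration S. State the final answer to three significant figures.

From the Monod/SRT balance for a CMAS, S = K_s·(1+k_d θ_c)/[θ_c·(Y k − k_d) − 1] = 22.0 × (1 + 0.0978 × 13.9) / [13.9 × (0.703 × 5.01 − 0.0978) − 1] = 51.91 / 46.60 = 1.114 mg/L.

S ≈ 1.11 mg/L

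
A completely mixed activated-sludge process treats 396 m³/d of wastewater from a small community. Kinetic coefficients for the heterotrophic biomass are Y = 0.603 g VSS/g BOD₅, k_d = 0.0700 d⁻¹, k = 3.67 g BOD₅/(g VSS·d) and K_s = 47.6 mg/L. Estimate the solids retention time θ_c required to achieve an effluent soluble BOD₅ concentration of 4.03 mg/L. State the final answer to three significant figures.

θ_c ≈ 9.73 d

At the target effluent, Y k S/(K_s+S) = 0.603×3.67×4.03/51.63 = 0.1727 d⁻¹.
Then 1/θ_c = μ − k_d = 0.1727 − 0.0700 = 0.1027 d⁻¹, giving θ_c = 9.734 d.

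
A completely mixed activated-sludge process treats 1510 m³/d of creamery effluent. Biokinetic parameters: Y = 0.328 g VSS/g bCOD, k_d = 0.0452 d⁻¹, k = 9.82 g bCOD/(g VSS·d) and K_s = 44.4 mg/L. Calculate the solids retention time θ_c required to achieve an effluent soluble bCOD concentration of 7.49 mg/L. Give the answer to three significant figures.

θ_c ≈ 2.38 d

At the target effluent, Y k S/(K_s+S) = 0.328×9.82×7.49/51.89 = 0.4649 d⁻¹.
θ_c = 1/(μ − k_d) = 1/(0.4649 − 0.0452) = 1/0.4197 = 2.383 d.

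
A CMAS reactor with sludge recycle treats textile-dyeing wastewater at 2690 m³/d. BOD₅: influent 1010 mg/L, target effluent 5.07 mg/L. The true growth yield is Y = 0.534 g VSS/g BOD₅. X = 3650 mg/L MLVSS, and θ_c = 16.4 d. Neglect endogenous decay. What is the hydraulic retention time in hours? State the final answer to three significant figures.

Biomass mass balance (decay neglected): V·X = Y·Q·(S₀ − S)·θ_c, so V = 0.534 × 2690 × (1010 − 5.07) × 16.4 / 3650 = 6486 m³.
HRT = V/Q = 6486 m³ / 2690 m³·d⁻¹ = 2.411 d × 24 = 57.87 h.

τ ≈ 57.9 h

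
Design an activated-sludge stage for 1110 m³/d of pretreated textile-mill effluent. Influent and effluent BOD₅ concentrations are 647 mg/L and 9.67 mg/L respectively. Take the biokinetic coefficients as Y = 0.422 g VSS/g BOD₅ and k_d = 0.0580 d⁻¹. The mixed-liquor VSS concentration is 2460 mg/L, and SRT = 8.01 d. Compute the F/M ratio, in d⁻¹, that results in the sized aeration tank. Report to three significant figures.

F/M ≈ 0.440 d⁻¹

Rearranging the biomass balance for a CMAS with decay, V = Y·Q·ΔS·θ_c / [X·(1+k_d θ_c)] = 0.422 × 1110 × (647 − 9.67) × 8.01 / [2460 × (1 + 0.0580 × 8.01)] = 2.39×10^6 / 3603 = 663.7 m³.
Food-to-microorganism ratio F/M = Q S₀ / (V X) = 1110 × 647 / (663.7 × 2460) = 0.4399 d⁻¹.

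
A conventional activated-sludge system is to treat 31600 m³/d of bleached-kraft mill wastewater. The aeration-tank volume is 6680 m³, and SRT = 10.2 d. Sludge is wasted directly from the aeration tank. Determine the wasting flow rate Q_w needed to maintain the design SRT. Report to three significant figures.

For wasting at MLVSS concentration, Q_w = V/θ_c = 6680/10.2 = 654.9 m³/d.

Q_w ≈ 655 m³/d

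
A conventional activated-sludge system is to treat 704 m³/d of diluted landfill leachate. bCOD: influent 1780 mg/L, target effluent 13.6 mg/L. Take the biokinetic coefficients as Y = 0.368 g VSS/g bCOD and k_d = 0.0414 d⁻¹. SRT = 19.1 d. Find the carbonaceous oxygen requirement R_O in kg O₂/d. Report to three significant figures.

Y_obs = Y / (1 + k_d θ_c) = 0.368 / (1 + 0.0414 × 19.1) = 0.368 / 1.791 = 0.2055.
Mass of bCOD removed per day: Q(S₀ − S) = 704 × 1766 g/m³ = 1244 kg/d.
Net sludge production P_X = 0.2055 × 1244 = 255.6 kg VSS/d.
R_O = Q·(S₀ − S) − 1.42·P_X = 1244 − 1.42 × 255.6 = 880.7 kg O₂/d.

R_O ≈ 881 kg O₂/d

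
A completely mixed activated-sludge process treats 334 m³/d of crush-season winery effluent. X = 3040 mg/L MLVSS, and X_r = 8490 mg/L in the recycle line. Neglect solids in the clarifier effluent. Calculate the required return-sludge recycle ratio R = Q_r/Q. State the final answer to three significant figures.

R = Q_r/Q = X/(X_r − X) = 3040 / (8490 − 3040) = 0.5578.

R ≈ 0.558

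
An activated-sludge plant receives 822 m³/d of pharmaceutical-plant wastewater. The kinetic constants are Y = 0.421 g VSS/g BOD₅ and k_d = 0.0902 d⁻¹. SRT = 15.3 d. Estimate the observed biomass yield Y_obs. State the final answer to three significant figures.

The observed yield is Y_obs = Y/(1 + k_d·θ_c) = 0.421 / (1 + 0.0902 × 15.3) = 0.421 / 2.380 = 0.1769 g VSS per g BOD₅ removed.

Y_obs ≈ 0.177 g VSS/g BOD₅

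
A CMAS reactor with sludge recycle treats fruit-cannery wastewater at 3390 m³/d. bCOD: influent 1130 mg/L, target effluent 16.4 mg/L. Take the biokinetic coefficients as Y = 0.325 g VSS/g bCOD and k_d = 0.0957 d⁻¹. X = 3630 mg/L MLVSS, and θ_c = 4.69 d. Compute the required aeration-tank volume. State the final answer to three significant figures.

From the SRT design equation V = Y Q (S₀−S) θ_c / [X (1 + k_d θ_c)] = 0.325 × 3390 × (1130 − 16.4) × 4.69 / [3630 × (1 + 0.0957 × 4.69)] = 5.75×10^6 / 5259 = 1094 m³.

V ≈ 1090 m³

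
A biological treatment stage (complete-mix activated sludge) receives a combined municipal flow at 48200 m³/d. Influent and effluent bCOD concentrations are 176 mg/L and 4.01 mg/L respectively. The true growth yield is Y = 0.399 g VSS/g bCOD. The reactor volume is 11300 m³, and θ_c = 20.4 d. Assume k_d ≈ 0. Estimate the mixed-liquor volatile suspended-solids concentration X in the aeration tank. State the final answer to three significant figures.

Without decay, X = Y Q (S₀−S) θ_c / V = 0.399 × 48200 × (176 − 4.01) × 20.4 / 11300 = 5971 mg/L.

X ≈ 5970 mg/L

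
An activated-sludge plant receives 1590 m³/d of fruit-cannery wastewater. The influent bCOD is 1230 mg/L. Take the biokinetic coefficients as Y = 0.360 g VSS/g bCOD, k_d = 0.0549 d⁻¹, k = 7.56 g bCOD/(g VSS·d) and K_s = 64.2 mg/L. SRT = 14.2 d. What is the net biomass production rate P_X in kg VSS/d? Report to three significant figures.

P_X ≈ 395 kg VSS/d

Effluent substrate depends only on kinetics and SRT: S = K_s(1 + k_d θ_c) / [θ_c(Yk − k_d) − 1] = 64.2 × (1 + 0.0549 × 14.2) / [14.2 × (0.360 × 7.56 − 0.0549) − 1] = 114.2 / 36.87 = 3.099 mg/L.
Y_obs = Y / (1 + k_d θ_c) = 0.360 / (1 + 0.0549 × 14.2) = 0.360 / 1.780 = 0.2023.
Q·(S₀ − S) = 1590 × (1230 − 3.10) × 10⁻³ = 1951 kg/d removed.
Biomass produced: P_X = Y_obs·Q·ΔS = 0.2023 × 1951 ≈ 394.6 kg VSS/d.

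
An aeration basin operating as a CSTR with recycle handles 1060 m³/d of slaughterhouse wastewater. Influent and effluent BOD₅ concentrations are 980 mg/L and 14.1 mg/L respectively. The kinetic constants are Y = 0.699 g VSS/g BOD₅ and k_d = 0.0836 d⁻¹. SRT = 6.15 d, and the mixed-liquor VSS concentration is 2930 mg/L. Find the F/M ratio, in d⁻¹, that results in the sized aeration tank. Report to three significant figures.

F/M ≈ 0.357 d⁻¹

Rearranging the biomass balance for a CMAS with decay, V = Y·Q·ΔS·θ_c / [X·(1+k_d θ_c)] = 0.699 × 1060 × (980 − 14.1) × 6.15 / [2930 × (1 + 0.0836 × 6.15)] = 4.4×10^6 / 4436 = 992.1 m³.
F/M = applied load / biomass = Q·S₀/(V·X) = 1060 × 980 / (992.1 × 2930) = 0.3574 d⁻¹.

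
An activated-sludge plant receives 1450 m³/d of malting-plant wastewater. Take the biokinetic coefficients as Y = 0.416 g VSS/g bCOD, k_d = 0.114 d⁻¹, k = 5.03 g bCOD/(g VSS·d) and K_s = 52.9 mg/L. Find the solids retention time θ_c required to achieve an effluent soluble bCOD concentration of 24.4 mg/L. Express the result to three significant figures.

θ_c ≈ 1.83 d

Specific growth rate at S = 24.4 mg/L: μ = YkS/(K_s+S) = 0.416·5.03·24.4/(52.9+24.4) = 0.6605 d⁻¹.
Then 1/θ_c = μ − k_d = 0.6605 − 0.114 = 0.5465 d⁻¹, giving θ_c = 1.830 d.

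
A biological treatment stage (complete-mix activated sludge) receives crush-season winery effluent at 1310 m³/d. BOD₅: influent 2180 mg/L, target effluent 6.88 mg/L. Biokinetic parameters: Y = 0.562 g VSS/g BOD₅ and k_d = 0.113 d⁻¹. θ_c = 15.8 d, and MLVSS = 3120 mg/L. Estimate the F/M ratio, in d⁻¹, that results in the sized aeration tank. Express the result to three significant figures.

Rearranging the biomass balance for a CMAS with decay, V = Y·Q·ΔS·θ_c / [X·(1+k_d θ_c)] = 0.562 × 1310 × (2180 − 6.88) × 15.8 / [3120 × (1 + 0.113 × 15.8)] = 2.53×10^7 / 8690 = 2909 m³.
Food-to-microorganism ratio F/M = Q S₀ / (V X) = 1310 × 2180 / (2909 × 3120) = 0.3147 d⁻¹.

F/M ≈ 0.315 d⁻¹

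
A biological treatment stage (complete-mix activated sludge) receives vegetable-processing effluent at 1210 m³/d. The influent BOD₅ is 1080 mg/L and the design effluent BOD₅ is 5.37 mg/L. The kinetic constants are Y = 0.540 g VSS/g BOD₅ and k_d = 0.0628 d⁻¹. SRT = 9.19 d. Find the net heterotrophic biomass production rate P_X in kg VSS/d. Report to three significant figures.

P_X ≈ 445 kg VSS/d

The observed yield is Y_obs = Y/(1 + k_d·θ_c) = 0.540 / (1 + 0.0628 × 9.19) = 0.540 / 1.577 = 0.3424 g VSS per g BOD₅ removed.
ΔS = 1080 − 5.37 = 1075 mg/L, so the substrate removal rate is 1210 × 1075/1000 = 1300 kg BOD₅/d.
P_X = Y_obs · Q(S₀ − S) = 0.3424 × 1300 = 445.2 kg VSS/d.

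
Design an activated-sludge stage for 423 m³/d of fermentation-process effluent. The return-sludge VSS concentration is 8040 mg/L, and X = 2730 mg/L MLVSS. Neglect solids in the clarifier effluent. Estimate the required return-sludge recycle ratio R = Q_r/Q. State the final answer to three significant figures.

R = Q_r/Q = X/(X_r − X) = 2730 / (8040 − 2730) = 0.5141.

R ≈ 0.514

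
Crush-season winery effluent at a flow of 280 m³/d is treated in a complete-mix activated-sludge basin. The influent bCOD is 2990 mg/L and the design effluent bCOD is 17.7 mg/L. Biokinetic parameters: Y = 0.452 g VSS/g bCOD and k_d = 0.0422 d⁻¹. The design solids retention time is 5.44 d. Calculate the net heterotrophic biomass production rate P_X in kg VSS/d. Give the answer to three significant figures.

P_X ≈ 306 kg VSS/d

The observed yield is Y_obs = Y/(1 + k_d·θ_c) = 0.452 / (1 + 0.0422 × 5.44) = 0.452 / 1.230 = 0.3676 g VSS per g bCOD removed.
Substrate removed = Q·(S₀ − S) = 280 m³/d × (2990 − 17.7) g/m³ = 8.32×10^5 g/d = 832.2 kg/d.
Biomass produced: P_X = Y_obs·Q·ΔS = 0.3676 × 832.2 ≈ 305.9 kg VSS/d.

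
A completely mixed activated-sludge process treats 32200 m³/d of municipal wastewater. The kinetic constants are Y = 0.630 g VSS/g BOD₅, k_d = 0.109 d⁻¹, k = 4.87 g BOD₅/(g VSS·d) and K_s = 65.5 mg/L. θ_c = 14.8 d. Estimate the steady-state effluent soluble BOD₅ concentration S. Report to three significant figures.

S ≈ 4.00 mg/L

Effluent substrate depends only on kinetics and SRT: S = K_s(1 + k_d θ_c) / [θ_c(Yk − k_d) − 1] = 65.5 × (1 + 0.109 × 14.8) / [14.8 × (0.630 × 4.87 − 0.109) − 1] = 171.2 / 42.79 = 4.000 mg/L.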